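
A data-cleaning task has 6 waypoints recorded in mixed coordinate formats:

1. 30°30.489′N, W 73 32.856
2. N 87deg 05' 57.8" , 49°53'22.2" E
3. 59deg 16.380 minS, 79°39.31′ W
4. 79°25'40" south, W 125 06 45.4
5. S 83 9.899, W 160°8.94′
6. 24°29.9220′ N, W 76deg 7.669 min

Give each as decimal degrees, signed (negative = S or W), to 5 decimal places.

1. 30.50815, -73.54760
2. 87.09939, 49.88950
3. -59.27300, -79.65517
4. -79.42778, -125.11261
5. -83.16498, -160.14900
6. 24.49870, -76.12782

Point 1:
  Lat: 30.489′ = 0.508150°; total 30.508150
  N → positive
  Longitude: 73 + 32.856/60 = 73.547600
  W ⇒ negate
Point 2:
  Lat: 87° + 5/60 + 57.8/3600 = 87 + 0.083333 + 0.016056 = 87.099389
  N ⇒ keep positive
  Longitude: 53′ + 22.2″ = 53.37000′; 49 + 53.37000/60 = 49.889500
  E ⇒ keep positive
Point 3:
  Latitude: 59 + 16.38/60 = 59.273000
  hemisphere S, so the sign is −
  λ: 39.31′ = 0.655167°; total 79.655167
  hemisphere W, so the sign is −
Point 4:
  Latitude: 79 + 25/60 + 40/3600 = 79.427778
  S → negative
  λ: 6′ + 45.4″ = 6.75667′; 125 + 6.75667/60 = 125.112611
  W ⇒ negate
Point 5:
  Lat: 9.899′ = 0.164983°; total 83.164983
  S ⇒ negate
  λ: 8.94′ = 0.149000°; total 160.149000
  W ⇒ negate
Point 6:
  Latitude: 24 + 29.922/60 = 24.498700
  N ⇒ keep positive
  Lon: 76 + 7.669/60 = 76.127817
  W ⇒ negate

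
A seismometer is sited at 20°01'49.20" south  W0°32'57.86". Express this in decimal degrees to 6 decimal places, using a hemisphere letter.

φ: 20° + 1/60 + 49.2/3600 = 20 + 0.016667 + 0.013667 = 20.0303333
Longitude: 0 + 32/60 + 57.86/3600 = 0.5494056

20.030333° S, 0.549406° W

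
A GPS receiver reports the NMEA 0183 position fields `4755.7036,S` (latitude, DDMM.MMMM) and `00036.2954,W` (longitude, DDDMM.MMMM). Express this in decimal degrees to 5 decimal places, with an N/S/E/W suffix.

47.92839° S, 0.60492° W

Lat: degrees = first 2 digits = 47, minutes = 55.7036; 47 + 55.7036/60 = 47.928393
Longitude: split at 3 digits → 000° and 36.2954′; 0 + 36.2954/60 = 0.604923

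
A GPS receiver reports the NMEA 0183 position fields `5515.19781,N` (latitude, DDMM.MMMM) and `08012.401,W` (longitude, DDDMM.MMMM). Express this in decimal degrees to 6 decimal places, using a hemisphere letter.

55.253297° N, 80.206683° W

φ: split at 2 digits → 55° and 15.19781′; 55 + 15.19781/60 = 55.2532968
λ: split at 3 digits → 080° and 12.401′; 80 + 12.401/60 = 80.2066833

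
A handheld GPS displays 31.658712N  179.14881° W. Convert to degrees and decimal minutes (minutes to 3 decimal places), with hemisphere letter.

Latitude: minutes = (31.658712 − 31) × 60 = 39.52272
λ: minutes = (179.148810 − 179) × 60 = 8.92860

31° 39.523′ N, 179° 8.929′ W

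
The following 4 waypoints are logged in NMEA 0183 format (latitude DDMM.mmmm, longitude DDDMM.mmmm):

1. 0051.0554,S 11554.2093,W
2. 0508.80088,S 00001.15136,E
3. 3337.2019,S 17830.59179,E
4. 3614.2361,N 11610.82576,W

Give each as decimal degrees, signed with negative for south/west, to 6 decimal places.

Point 1:
  Latitude: split at 2 digits → 00° and 51.0554′; 0 + 51.0554/60 = 0.8509233
  hemisphere S, so the sign is −
  λ: degrees = first 3 digits = 115, minutes = 54.2093; 115 + 54.2093/60 = 115.9034883
  W ⇒ negate
Point 2:
  φ: degrees = first 2 digits = 5, minutes = 8.80088; 5 + 8.80088/60 = 5.1466813
  S ⇒ negate
  Longitude: split at 3 digits → 000° and 1.15136′; 0 + 1.15136/60 = 0.0191893
  E → positive
Point 3:
  Lat: split at 2 digits → 33° and 37.2019′; 33 + 37.2019/60 = 33.6200317
  hemisphere S, so the sign is −
  λ: degrees = first 3 digits = 178, minutes = 30.59179; 178 + 30.59179/60 = 178.5098632
  E ⇒ keep positive
Point 4:
  φ: degrees = first 2 digits = 36, minutes = 14.2361; 36 + 14.2361/60 = 36.2372683
  N → positive
  Longitude: degrees = first 3 digits = 116, minutes = 10.82576; 116 + 10.82576/60 = 116.1804293
  hemisphere W, so the sign is −

1. -0.850923, -115.903488
2. -5.146681, 0.019189
3. -33.620032, 178.509863
4. 36.237268, -116.180429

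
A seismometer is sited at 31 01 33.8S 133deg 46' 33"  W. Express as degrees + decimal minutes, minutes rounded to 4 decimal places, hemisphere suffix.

31° 1.5633′ S, 133° 46.5500′ W

Latitude: 1 + 33.8/60 = 1.563333′
Lon: 46 + 33/60 = 46.550000′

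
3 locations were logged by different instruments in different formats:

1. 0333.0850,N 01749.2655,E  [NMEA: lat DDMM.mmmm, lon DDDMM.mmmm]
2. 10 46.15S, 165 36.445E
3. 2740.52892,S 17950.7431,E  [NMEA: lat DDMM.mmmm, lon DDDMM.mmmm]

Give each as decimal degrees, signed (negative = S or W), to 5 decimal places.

1. 3.55142, 17.82109
2. -10.76917, 165.60742
3. -27.67548, 179.84572

Point 1:
  φ: split at 2 digits → 03° and 33.085′; 3 + 33.085/60 = 3.551417
  N → positive
  Longitude: split at 3 digits → 017° and 49.2655′; 17 + 49.2655/60 = 17.821092
  E → positive
Point 2:
  Lat: 10 + 46.15/60 = 10.769167
  S ⇒ negate
  Lon: 165 + 36.445/60 = 165.607417
  E → positive
Point 3:
  φ: split at 2 digits → 27° and 40.52892′; 27 + 40.52892/60 = 27.675482
  S → negative
  λ: split at 3 digits → 179° and 50.7431′; 179 + 50.7431/60 = 179.845718
  E → positive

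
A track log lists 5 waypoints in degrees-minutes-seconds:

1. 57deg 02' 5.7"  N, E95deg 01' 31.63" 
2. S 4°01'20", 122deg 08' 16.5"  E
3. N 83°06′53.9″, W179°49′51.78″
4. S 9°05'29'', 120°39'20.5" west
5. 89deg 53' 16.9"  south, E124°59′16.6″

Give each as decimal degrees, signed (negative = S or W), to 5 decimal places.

Point 1:
  φ: 57 + 2/60 + 5.7/3600 = 57.034917
  N ⇒ keep positive
  Longitude: 95° + 1/60 + 31.63/3600 = 95 + 0.016667 + 0.008786 = 95.025453
  E ⇒ keep positive
Point 2:
  φ: 4 + 1/60 + 20/3600 = 4.022222
  hemisphere S, so the sign is −
  λ: 122 + 8/60 + 16.5/3600 = 122.137917
  E ⇒ keep positive
Point 3:
  Latitude: 83° + 6/60 + 53.9/3600 = 83 + 0.100000 + 0.014972 = 83.114972
  N → positive
  λ: 49′ + 51.78″ = 49.86300′; 179 + 49.86300/60 = 179.831050
  W ⇒ negate
Point 4:
  Lat: 9 + 5/60 + 29/3600 = 9.091389
  S ⇒ negate
  Lon: 39′ + 20.5″ = 39.34167′; 120 + 39.34167/60 = 120.655694
  hemisphere W, so the sign is −
Point 5:
  Lat: 89 + 53/60 + 16.9/3600 = 89.888028
  S ⇒ negate
  Lon: 59′ + 16.6″ = 59.27667′; 124 + 59.27667/60 = 124.987944
  E → positive

1. 57.03492, 95.02545
2. -4.02222, 122.13792
3. 83.11497, -179.83105
4. -9.09139, -120.65569
5. -89.88803, 124.98794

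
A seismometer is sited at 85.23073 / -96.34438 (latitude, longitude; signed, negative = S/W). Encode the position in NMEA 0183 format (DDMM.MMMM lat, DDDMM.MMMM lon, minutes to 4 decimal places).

8513.8438,N / 09620.6628,W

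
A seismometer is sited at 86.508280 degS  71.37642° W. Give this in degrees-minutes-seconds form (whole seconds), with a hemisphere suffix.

86°30′30″ S, 71°22′35″ W

Latitude: whole degrees 86; 30.49680′ → 30′ and 29.81″
λ: whole degrees 71; 22.58520′ → 22′ and 35.11″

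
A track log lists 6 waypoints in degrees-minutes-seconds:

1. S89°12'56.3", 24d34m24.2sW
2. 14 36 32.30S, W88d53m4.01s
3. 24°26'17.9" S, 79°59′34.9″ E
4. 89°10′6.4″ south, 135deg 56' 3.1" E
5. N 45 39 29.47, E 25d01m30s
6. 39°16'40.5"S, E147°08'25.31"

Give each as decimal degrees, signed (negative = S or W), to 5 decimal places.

1. -89.21564, -24.57339
2. -14.60897, -88.88445
3. -24.43831, 79.99303
4. -89.16844, 135.93419
5. 45.65819, 25.02500
6. -39.27792, 147.14036

Point 1:
  Latitude: 89° + 12/60 + 56.3/3600 = 89 + 0.200000 + 0.015639 = 89.215639
  hemisphere S, so the sign is −
  λ: 24 + 34/60 + 24.2/3600 = 24.573389
  W ⇒ negate
Point 2:
  Latitude: 36′ + 32.3″ = 36.53833′; 14 + 36.53833/60 = 14.608972
  hemisphere S, so the sign is −
  λ: 88° + 53/60 + 4.01/3600 = 88 + 0.883333 + 0.001114 = 88.884447
  hemisphere W, so the sign is −
Point 3:
  Lat: 24° + 26/60 + 17.9/3600 = 24 + 0.433333 + 0.004972 = 24.438306
  S ⇒ negate
  Longitude: 79 + 59/60 + 34.9/3600 = 79.993028
  E → positive
Point 4:
  Latitude: 10′ + 6.4″ = 10.10667′; 89 + 10.10667/60 = 89.168444
  S ⇒ negate
  Longitude: 135 + 56/60 + 3.1/3600 = 135.934194
  E → positive
Point 5:
  Latitude: 39′ + 29.47″ = 39.49117′; 45 + 39.49117/60 = 45.658186
  N → positive
  λ: 25° + 1/60 + 30/3600 = 25 + 0.016667 + 0.008333 = 25.025000
  E ⇒ keep positive
Point 6:
  Lat: 39 + 16/60 + 40.5/3600 = 39.277917
  S → negative
  Lon: 147 + 8/60 + 25.31/3600 = 147.140364
  E ⇒ keep positive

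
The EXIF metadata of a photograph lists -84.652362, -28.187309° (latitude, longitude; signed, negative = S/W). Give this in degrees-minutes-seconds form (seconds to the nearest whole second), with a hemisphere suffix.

84°39′9″ S, 28°11′14″ W

Latitude is negative → S; |value| = 84.652362
Latitude: 0.652362 × 60 = 39.14172′ → 39′, remainder × 60 = 8.50″
Longitude is negative → W; |value| = 28.187309
Longitude: 0.187309° → 11.23854′; 0.23854 × 60 = 14.31″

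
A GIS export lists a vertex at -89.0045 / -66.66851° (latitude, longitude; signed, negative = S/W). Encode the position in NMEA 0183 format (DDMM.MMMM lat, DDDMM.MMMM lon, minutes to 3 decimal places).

8900.270,S / 06640.111,W

Latitude is negative → S; |value| = 89.004500
Latitude: minutes = (89.004500 − 89) × 60 = 0.27000
Longitude is negative → W; |value| = 66.668510
Longitude: minutes = (66.668510 − 66) × 60 = 40.11060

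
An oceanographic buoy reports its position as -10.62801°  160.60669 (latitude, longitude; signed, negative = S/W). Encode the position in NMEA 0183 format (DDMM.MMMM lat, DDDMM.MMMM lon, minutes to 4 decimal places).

Latitude is negative → S; |value| = 10.628010
Lat: fractional part 0.628010 → 37.680600 minutes
Lon: minutes = (160.606690 − 160) × 60 = 36.401400

1037.6806,S / 16036.4014,E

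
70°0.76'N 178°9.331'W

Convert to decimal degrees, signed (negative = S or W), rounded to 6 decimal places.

70.012667, -178.155517

Latitude: 0.76′ = 0.012667°; total 70.0126667
N ⇒ keep positive
Lon: 178 + 9.331/60 = 178.1555167
W → negative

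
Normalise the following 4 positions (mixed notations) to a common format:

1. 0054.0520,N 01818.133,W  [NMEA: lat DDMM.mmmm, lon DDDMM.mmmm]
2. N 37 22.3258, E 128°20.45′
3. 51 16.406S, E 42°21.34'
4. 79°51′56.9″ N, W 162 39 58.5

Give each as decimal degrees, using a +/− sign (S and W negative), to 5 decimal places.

1. 0.90087, -18.30222
2. 37.37210, 128.34083
3. -51.27343, 42.35567
4. 79.86581, -162.66625

Point 1:
  φ: degrees = first 2 digits = 0, minutes = 54.052; 0 + 54.052/60 = 0.900867
  N ⇒ keep positive
  Lon: degrees = first 3 digits = 18, minutes = 18.133; 18 + 18.133/60 = 18.302217
  W → negative
Point 2:
  φ: 37 + 22.3258/60 = 37.372097
  N → positive
  Lon: 20.45′ = 0.340833°; total 128.340833
  E → positive
Point 3:
  Lat: 51 + 16.406/60 = 51.273433
  hemisphere S, so the sign is −
  λ: 21.34′ = 0.355667°; total 42.355667
  E ⇒ keep positive
Point 4:
  Lat: 79 + 51/60 + 56.9/3600 = 79.865806
  N ⇒ keep positive
  Longitude: 162° + 39/60 + 58.5/3600 = 162 + 0.650000 + 0.016250 = 162.666250
  W → negative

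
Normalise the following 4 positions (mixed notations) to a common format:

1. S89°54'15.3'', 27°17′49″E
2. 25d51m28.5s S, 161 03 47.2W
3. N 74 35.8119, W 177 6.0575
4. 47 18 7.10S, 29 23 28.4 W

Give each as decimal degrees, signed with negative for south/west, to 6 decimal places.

1. -89.904250, 27.296944
2. -25.857917, -161.063111
3. 74.596865, -177.100958
4. -47.301972, -29.391222

Point 1:
  Lat: 54′ + 15.3″ = 54.25500′; 89 + 54.25500/60 = 89.9042500
  hemisphere S, so the sign is −
  λ: 27° + 17/60 + 49/3600 = 27 + 0.283333 + 0.013611 = 27.2969444
  E → positive
Point 2:
  Lat: 51′ + 28.5″ = 51.47500′; 25 + 51.47500/60 = 25.8579167
  S → negative
  Longitude: 3′ + 47.2″ = 3.78667′; 161 + 3.78667/60 = 161.0631111
  W → negative
Point 3:
  φ: 74 + 35.8119/60 = 74.5968650
  N ⇒ keep positive
  Lon: 6.0575′ = 0.100958°; total 177.1009583
  W → negative
Point 4:
  Lat: 18′ + 7.1″ = 18.11833′; 47 + 18.11833/60 = 47.3019722
  hemisphere S, so the sign is −
  Longitude: 23′ + 28.4″ = 23.47333′; 29 + 23.47333/60 = 29.3912222
  W → negative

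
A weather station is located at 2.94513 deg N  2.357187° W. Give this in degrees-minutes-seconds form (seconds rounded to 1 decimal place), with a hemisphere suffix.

2°56′42.5″ N, 2°21′25.9″ W

Latitude: 0.945130 × 60 = 56.70780′ → 56′, remainder × 60 = 42.468″
λ: whole degrees 2; 21.43122′ → 21′ and 25.873″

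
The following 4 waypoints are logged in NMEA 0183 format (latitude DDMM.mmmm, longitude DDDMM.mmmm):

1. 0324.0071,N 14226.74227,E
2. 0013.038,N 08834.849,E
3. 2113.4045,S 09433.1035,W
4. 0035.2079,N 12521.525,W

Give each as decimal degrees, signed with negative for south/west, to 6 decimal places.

Point 1:
  Lat: degrees = first 2 digits = 3, minutes = 24.0071; 3 + 24.0071/60 = 3.4001183
  N → positive
  λ: split at 3 digits → 142° and 26.74227′; 142 + 26.74227/60 = 142.4457045
  E ⇒ keep positive
Point 2:
  Lat: degrees = first 2 digits = 0, minutes = 13.038; 0 + 13.038/60 = 0.2173000
  N ⇒ keep positive
  Lon: degrees = first 3 digits = 88, minutes = 34.849; 88 + 34.849/60 = 88.5808167
  E ⇒ keep positive
Point 3:
  φ: degrees = first 2 digits = 21, minutes = 13.4045; 21 + 13.4045/60 = 21.2234083
  S ⇒ negate
  Longitude: split at 3 digits → 094° and 33.1035′; 94 + 33.1035/60 = 94.5517250
  hemisphere W, so the sign is −
Point 4:
  φ: degrees = first 2 digits = 0, minutes = 35.2079; 0 + 35.2079/60 = 0.5867983
  N → positive
  λ: split at 3 digits → 125° and 21.525′; 125 + 21.525/60 = 125.3587500
  hemisphere W, so the sign is −

1. 3.400118, 142.445705
2. 0.217300, 88.580817
3. -21.223408, -94.551725
4. 0.586798, -125.358750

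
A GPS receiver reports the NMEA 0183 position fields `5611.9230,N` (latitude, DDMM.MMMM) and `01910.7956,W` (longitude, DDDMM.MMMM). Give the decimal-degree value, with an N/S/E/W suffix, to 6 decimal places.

φ: split at 2 digits → 56° and 11.923′; 56 + 11.923/60 = 56.1987167
Longitude: degrees = first 3 digits = 19, minutes = 10.7956; 19 + 10.7956/60 = 19.1799267

56.198717° N, 19.179927° W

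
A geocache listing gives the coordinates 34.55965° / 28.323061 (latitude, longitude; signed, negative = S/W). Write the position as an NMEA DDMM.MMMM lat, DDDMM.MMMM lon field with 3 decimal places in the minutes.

3433.579,N / 02819.384,E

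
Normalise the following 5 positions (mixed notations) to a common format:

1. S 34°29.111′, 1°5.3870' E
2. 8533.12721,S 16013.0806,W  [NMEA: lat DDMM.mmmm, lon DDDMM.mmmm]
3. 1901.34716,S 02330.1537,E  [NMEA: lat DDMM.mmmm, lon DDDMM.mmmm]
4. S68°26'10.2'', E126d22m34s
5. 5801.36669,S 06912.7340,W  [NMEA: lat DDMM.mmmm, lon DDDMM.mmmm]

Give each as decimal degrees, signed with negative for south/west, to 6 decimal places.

Point 1:
  Lat: 29.111′ = 0.485183°; total 34.4851833
  S ⇒ negate
  Lon: 5.387′ = 0.089783°; total 1.0897833
  E → positive
Point 2:
  φ: split at 2 digits → 85° and 33.12721′; 85 + 33.12721/60 = 85.5521202
  S → negative
  Longitude: split at 3 digits → 160° and 13.0806′; 160 + 13.0806/60 = 160.2180100
  hemisphere W, so the sign is −
Point 3:
  Lat: split at 2 digits → 19° and 1.34716′; 19 + 1.34716/60 = 19.0224527
  S → negative
  Longitude: degrees = first 3 digits = 23, minutes = 30.1537; 23 + 30.1537/60 = 23.5025617
  E ⇒ keep positive
Point 4:
  Latitude: 26′ + 10.2″ = 26.17000′; 68 + 26.17000/60 = 68.4361667
  S ⇒ negate
  Lon: 126° + 22/60 + 34/3600 = 126 + 0.366667 + 0.009444 = 126.3761111
  E ⇒ keep positive
Point 5:
  Lat: degrees = first 2 digits = 58, minutes = 1.36669; 58 + 1.36669/60 = 58.0227782
  hemisphere S, so the sign is −
  λ: degrees = first 3 digits = 69, minutes = 12.734; 69 + 12.734/60 = 69.2122333
  W → negative

1. -34.485183, 1.089783
2. -85.552120, -160.218010
3. -19.022453, 23.502562
4. -68.436167, 126.376111
5. -58.022778, -69.212233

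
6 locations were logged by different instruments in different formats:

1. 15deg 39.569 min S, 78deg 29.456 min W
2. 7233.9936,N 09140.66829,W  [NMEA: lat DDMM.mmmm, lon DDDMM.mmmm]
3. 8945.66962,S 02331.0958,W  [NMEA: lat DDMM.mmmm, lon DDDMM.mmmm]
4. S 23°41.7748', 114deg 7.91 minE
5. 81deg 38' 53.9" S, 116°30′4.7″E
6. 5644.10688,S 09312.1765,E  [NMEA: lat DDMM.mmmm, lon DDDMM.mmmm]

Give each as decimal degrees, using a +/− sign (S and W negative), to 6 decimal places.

1. -15.659483, -78.490933
2. 72.566560, -91.677805
3. -89.761160, -23.518263
4. -23.696247, 114.131833
5. -81.648306, 116.501306
6. -56.735115, 93.202942

Point 1:
  Lat: 15 + 39.569/60 = 15.6594833
  hemisphere S, so the sign is −
  Longitude: 29.456′ = 0.490933°; total 78.4909333
  hemisphere W, so the sign is −
Point 2:
  φ: split at 2 digits → 72° and 33.9936′; 72 + 33.9936/60 = 72.5665600
  N → positive
  Lon: split at 3 digits → 091° and 40.66829′; 91 + 40.66829/60 = 91.6778048
  hemisphere W, so the sign is −
Point 3:
  φ: split at 2 digits → 89° and 45.66962′; 89 + 45.66962/60 = 89.7611603
  S ⇒ negate
  λ: split at 3 digits → 023° and 31.0958′; 23 + 31.0958/60 = 23.5182633
  hemisphere W, so the sign is −
Point 4:
  Lat: 41.7748′ = 0.696247°; total 23.6962467
  S ⇒ negate
  Lon: 114 + 7.91/60 = 114.1318333
  E ⇒ keep positive
Point 5:
  Lat: 81 + 38/60 + 53.9/3600 = 81.6483056
  hemisphere S, so the sign is −
  Lon: 30′ + 4.7″ = 30.07833′; 116 + 30.07833/60 = 116.5013056
  E → positive
Point 6:
  Latitude: degrees = first 2 digits = 56, minutes = 44.10688; 56 + 44.10688/60 = 56.7351147
  S → negative
  Longitude: degrees = first 3 digits = 93, minutes = 12.1765; 93 + 12.1765/60 = 93.2029417
  E ⇒ keep positive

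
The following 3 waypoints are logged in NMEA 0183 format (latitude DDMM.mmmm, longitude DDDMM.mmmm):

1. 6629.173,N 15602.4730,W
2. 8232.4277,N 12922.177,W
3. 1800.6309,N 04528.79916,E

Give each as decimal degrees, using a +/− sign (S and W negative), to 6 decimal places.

1. 66.486217, -156.041217
2. 82.540462, -129.369617
3. 18.010515, 45.479986

Point 1:
  φ: degrees = first 2 digits = 66, minutes = 29.173; 66 + 29.173/60 = 66.4862167
  N ⇒ keep positive
  λ: split at 3 digits → 156° and 2.473′; 156 + 2.473/60 = 156.0412167
  W → negative
Point 2:
  Lat: degrees = first 2 digits = 82, minutes = 32.4277; 82 + 32.4277/60 = 82.5404617
  N → positive
  λ: degrees = first 3 digits = 129, minutes = 22.177; 129 + 22.177/60 = 129.3696167
  W → negative
Point 3:
  Latitude: split at 2 digits → 18° and 0.6309′; 18 + 0.6309/60 = 18.0105150
  N → positive
  Lon: degrees = first 3 digits = 45, minutes = 28.79916; 45 + 28.79916/60 = 45.4799860
  E ⇒ keep positive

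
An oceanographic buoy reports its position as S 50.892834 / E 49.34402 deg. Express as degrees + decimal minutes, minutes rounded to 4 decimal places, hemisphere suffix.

50° 53.5700′ S, 49° 20.6412′ E

Latitude: fractional part 0.892834 → 53.570040 minutes
λ: minutes = (49.344020 − 49) × 60 = 20.641200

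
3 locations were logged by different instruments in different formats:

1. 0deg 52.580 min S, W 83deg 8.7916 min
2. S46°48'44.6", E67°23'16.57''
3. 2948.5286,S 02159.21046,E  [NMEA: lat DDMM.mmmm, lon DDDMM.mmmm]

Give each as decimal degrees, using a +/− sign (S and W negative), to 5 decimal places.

Point 1:
  Lat: 0 + 52.58/60 = 0.876333
  S → negative
  λ: 8.7916′ = 0.146527°; total 83.146527
  hemisphere W, so the sign is −
Point 2:
  Latitude: 48′ + 44.6″ = 48.74333′; 46 + 48.74333/60 = 46.812389
  S → negative
  Longitude: 67° + 23/60 + 16.57/3600 = 67 + 0.383333 + 0.004603 = 67.387936
  E ⇒ keep positive
Point 3:
  Latitude: split at 2 digits → 29° and 48.5286′; 29 + 48.5286/60 = 29.808810
  hemisphere S, so the sign is −
  λ: split at 3 digits → 021° and 59.21046′; 21 + 59.21046/60 = 21.986841
  E ⇒ keep positive

1. -0.87633, -83.14653
2. -46.81239, 67.38794
3. -29.80881, 21.98684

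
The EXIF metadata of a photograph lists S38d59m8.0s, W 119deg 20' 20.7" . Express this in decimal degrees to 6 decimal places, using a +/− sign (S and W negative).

-38.985556, -119.339083

Latitude: 59′ + 8″ = 59.13333′; 38 + 59.13333/60 = 38.9855556
S ⇒ negate
Lon: 20′ + 20.7″ = 20.34500′; 119 + 20.34500/60 = 119.3390833
hemisphere W, so the sign is −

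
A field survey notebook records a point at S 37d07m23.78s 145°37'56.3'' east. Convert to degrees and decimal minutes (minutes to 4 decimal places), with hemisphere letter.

Latitude: 7 + 23.78/60 = 7.396333′
λ: seconds/60 = 0.93833; minutes = 37 + 0.93833 = 37.938333

37° 7.3963′ S, 145° 37.9383′ E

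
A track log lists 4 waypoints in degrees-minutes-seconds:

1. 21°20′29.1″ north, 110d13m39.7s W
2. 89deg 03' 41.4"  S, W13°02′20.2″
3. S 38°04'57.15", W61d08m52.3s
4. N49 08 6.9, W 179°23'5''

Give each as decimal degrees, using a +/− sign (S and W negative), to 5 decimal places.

1. 21.34142, -110.22769
2. -89.06150, -13.03894
3. -38.08254, -61.14786
4. 49.13525, -179.38472

Point 1:
  φ: 20′ + 29.1″ = 20.48500′; 21 + 20.48500/60 = 21.341417
  N → positive
  Lon: 13′ + 39.7″ = 13.66167′; 110 + 13.66167/60 = 110.227694
  hemisphere W, so the sign is −
Point 2:
  Lat: 89 + 3/60 + 41.4/3600 = 89.061500
  hemisphere S, so the sign is −
  Lon: 13° + 2/60 + 20.2/3600 = 13 + 0.033333 + 0.005611 = 13.038944
  W → negative
Point 3:
  Latitude: 38° + 4/60 + 57.15/3600 = 38 + 0.066667 + 0.015875 = 38.082542
  S → negative
  λ: 61° + 8/60 + 52.3/3600 = 61 + 0.133333 + 0.014528 = 61.147861
  W → negative
Point 4:
  φ: 49° + 8/60 + 6.9/3600 = 49 + 0.133333 + 0.001917 = 49.135250
  N ⇒ keep positive
  Lon: 23′ + 5″ = 23.08333′; 179 + 23.08333/60 = 179.384722
  W ⇒ negate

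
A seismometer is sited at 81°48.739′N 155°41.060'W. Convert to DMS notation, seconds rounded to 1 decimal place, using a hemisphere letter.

81°48′44.3″ N, 155°41′3.6″ W

φ: 48.73900′ → 48′ and 0.73900 × 60 = 44.340″
Lon: 41.06000′ → 41′ and 0.06000 × 60 = 3.600″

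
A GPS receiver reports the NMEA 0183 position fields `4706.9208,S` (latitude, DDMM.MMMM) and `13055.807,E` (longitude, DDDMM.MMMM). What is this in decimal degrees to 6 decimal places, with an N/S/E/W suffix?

Lat: degrees = first 2 digits = 47, minutes = 6.9208; 47 + 6.9208/60 = 47.1153467
λ: split at 3 digits → 130° and 55.807′; 130 + 55.807/60 = 130.9301167

47.115347° S, 130.930117° E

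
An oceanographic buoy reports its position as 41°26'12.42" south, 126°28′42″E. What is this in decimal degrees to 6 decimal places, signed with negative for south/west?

-41.436783, 126.478333

Latitude: 26′ + 12.42″ = 26.20700′; 41 + 26.20700/60 = 41.4367833
S → negative
Longitude: 28′ + 42″ = 28.70000′; 126 + 28.70000/60 = 126.4783333
E ⇒ keep positive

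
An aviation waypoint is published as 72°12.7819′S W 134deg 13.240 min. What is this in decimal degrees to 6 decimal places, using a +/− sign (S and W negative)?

Lat: 12.7819′ = 0.213032°; total 72.2130317
S → negative
Lon: 134 + 13.24/60 = 134.2206667
hemisphere W, so the sign is −

-72.213032, -134.220667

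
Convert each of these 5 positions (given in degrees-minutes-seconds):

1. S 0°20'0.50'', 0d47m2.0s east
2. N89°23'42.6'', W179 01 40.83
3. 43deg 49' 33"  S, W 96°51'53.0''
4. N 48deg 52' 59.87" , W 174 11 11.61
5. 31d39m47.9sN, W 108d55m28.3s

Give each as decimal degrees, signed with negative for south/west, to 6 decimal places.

1. -0.333472, 0.783889
2. 89.395167, -179.028008
3. -43.825833, -96.864722
4. 48.883297, -174.186558
5. 31.663306, -108.924528

Point 1:
  Latitude: 0 + 20/60 + 0.5/3600 = 0.3334722
  S ⇒ negate
  Lon: 0 + 47/60 + 2/3600 = 0.7838889
  E ⇒ keep positive
Point 2:
  Lat: 23′ + 42.6″ = 23.71000′; 89 + 23.71000/60 = 89.3951667
  N ⇒ keep positive
  Longitude: 179° + 1/60 + 40.83/3600 = 179 + 0.016667 + 0.011342 = 179.0280083
  W → negative
Point 3:
  Lat: 43 + 49/60 + 33/3600 = 43.8258333
  S → negative
  Lon: 96° + 51/60 + 53/3600 = 96 + 0.850000 + 0.014722 = 96.8647222
  W → negative
Point 4:
  Lat: 48° + 52/60 + 59.87/3600 = 48 + 0.866667 + 0.016631 = 48.8832972
  N → positive
  Lon: 11′ + 11.61″ = 11.19350′; 174 + 11.19350/60 = 174.1865583
  W → negative
Point 5:
  Lat: 31° + 39/60 + 47.9/3600 = 31 + 0.650000 + 0.013306 = 31.6633056
  N → positive
  λ: 55′ + 28.3″ = 55.47167′; 108 + 55.47167/60 = 108.9245278
  hemisphere W, so the sign is −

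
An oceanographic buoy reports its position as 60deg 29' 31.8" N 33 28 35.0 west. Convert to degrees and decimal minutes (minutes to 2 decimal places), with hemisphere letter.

60° 29.53′ N, 33° 28.58′ W

Lat: seconds/60 = 0.53000; minutes = 29 + 0.53000 = 29.5300
Longitude: 28 + 35/60 = 28.5833′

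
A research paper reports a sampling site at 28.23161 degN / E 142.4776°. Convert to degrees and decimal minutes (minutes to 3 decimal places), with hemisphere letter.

Lat: fractional part 0.231610 → 13.89660 minutes
Longitude: 142° + 0.477600 × 60 = 142° 28.65600′

28° 13.897′ N, 142° 28.656′ E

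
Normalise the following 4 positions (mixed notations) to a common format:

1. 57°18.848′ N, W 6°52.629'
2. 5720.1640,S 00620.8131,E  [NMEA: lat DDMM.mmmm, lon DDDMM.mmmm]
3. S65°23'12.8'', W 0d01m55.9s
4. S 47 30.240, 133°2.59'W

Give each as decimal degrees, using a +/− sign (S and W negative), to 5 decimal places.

Point 1:
  Latitude: 57 + 18.848/60 = 57.314133
  N ⇒ keep positive
  Lon: 6 + 52.629/60 = 6.877150
  W → negative
Point 2:
  Lat: degrees = first 2 digits = 57, minutes = 20.164; 57 + 20.164/60 = 57.336067
  S → negative
  Longitude: degrees = first 3 digits = 6, minutes = 20.8131; 6 + 20.8131/60 = 6.346885
  E → positive
Point 3:
  φ: 23′ + 12.8″ = 23.21333′; 65 + 23.21333/60 = 65.386889
  S ⇒ negate
  λ: 0° + 1/60 + 55.9/3600 = 0 + 0.016667 + 0.015528 = 0.032194
  W ⇒ negate
Point 4:
  Lat: 47 + 30.24/60 = 47.504000
  S ⇒ negate
  Lon: 2.59′ = 0.043167°; total 133.043167
  W → negative

1. 57.31413, -6.87715
2. -57.33607, 6.34689
3. -65.38689, -0.03219
4. -47.50400, -133.04317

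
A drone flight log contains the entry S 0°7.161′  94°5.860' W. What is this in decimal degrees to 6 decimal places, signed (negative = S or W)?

Latitude: 7.161′ = 0.119350°; total 0.1193500
S ⇒ negate
Lon: 94 + 5.86/60 = 94.0976667
hemisphere W, so the sign is −

-0.119350, -94.097667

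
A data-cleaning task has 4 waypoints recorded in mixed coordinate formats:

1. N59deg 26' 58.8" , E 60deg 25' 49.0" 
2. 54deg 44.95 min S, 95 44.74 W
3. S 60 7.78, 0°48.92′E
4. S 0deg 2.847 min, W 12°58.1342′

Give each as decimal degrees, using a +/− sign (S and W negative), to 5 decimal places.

Point 1:
  Latitude: 59° + 26/60 + 58.8/3600 = 59 + 0.433333 + 0.016333 = 59.449667
  N ⇒ keep positive
  Longitude: 25′ + 49″ = 25.81667′; 60 + 25.81667/60 = 60.430278
  E ⇒ keep positive
Point 2:
  φ: 54 + 44.95/60 = 54.749167
  S → negative
  λ: 44.74′ = 0.745667°; total 95.745667
  W ⇒ negate
Point 3:
  φ: 7.78′ = 0.129667°; total 60.129667
  S → negative
  Lon: 48.92′ = 0.815333°; total 0.815333
  E → positive
Point 4:
  Lat: 0 + 2.847/60 = 0.047450
  hemisphere S, so the sign is −
  λ: 12 + 58.1342/60 = 12.968903
  hemisphere W, so the sign is −

1. 59.44967, 60.43028
2. -54.74917, -95.74567
3. -60.12967, 0.81533
4. -0.04745, -12.96890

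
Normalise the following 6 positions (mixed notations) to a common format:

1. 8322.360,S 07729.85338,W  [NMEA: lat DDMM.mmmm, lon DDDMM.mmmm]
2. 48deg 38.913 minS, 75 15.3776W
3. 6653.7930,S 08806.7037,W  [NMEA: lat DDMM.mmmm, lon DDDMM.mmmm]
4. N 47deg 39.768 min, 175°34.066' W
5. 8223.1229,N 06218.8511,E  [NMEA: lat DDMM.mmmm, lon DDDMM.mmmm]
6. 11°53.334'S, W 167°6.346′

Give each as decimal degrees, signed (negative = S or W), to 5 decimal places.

Point 1:
  Lat: degrees = first 2 digits = 83, minutes = 22.36; 83 + 22.36/60 = 83.372667
  S → negative
  λ: split at 3 digits → 077° and 29.85338′; 77 + 29.85338/60 = 77.497556
  hemisphere W, so the sign is −
Point 2:
  φ: 38.913′ = 0.648550°; total 48.648550
  S → negative
  Lon: 15.3776′ = 0.256293°; total 75.256293
  W ⇒ negate
Point 3:
  Latitude: degrees = first 2 digits = 66, minutes = 53.793; 66 + 53.793/60 = 66.896550
  hemisphere S, so the sign is −
  Lon: split at 3 digits → 088° and 6.7037′; 88 + 6.7037/60 = 88.111728
  hemisphere W, so the sign is −
Point 4:
  Lat: 39.768′ = 0.662800°; total 47.662800
  N ⇒ keep positive
  Longitude: 175 + 34.066/60 = 175.567767
  W ⇒ negate
Point 5:
  Latitude: degrees = first 2 digits = 82, minutes = 23.1229; 82 + 23.1229/60 = 82.385382
  N ⇒ keep positive
  Lon: degrees = first 3 digits = 62, minutes = 18.8511; 62 + 18.8511/60 = 62.314185
  E → positive
Point 6:
  Latitude: 53.334′ = 0.888900°; total 11.888900
  hemisphere S, so the sign is −
  λ: 167 + 6.346/60 = 167.105767
  hemisphere W, so the sign is −

1. -83.37267, -77.49756
2. -48.64855, -75.25629
3. -66.89655, -88.11173
4. 47.66280, -175.56777
5. 82.38538, 62.31419
6. -11.88890, -167.10577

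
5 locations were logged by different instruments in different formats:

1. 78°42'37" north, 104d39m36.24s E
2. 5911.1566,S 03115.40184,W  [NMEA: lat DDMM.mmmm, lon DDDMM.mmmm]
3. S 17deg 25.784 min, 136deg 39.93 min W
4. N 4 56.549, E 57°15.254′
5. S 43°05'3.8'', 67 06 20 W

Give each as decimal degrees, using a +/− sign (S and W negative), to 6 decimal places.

1. 78.710278, 104.660067
2. -59.185943, -31.256697
3. -17.429733, -136.665500
4. 4.942483, 57.254233
5. -43.084389, -67.105556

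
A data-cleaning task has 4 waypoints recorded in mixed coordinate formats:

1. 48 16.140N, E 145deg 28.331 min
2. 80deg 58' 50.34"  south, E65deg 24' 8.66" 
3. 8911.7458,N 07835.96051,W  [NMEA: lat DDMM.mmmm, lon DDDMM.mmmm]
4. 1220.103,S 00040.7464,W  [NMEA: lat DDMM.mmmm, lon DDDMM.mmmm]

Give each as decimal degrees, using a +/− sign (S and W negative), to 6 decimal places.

1. 48.269000, 145.472183
2. -80.980650, 65.402406
3. 89.195763, -78.599342
4. -12.335050, -0.679107

Point 1:
  φ: 48 + 16.14/60 = 48.2690000
  N ⇒ keep positive
  λ: 145 + 28.331/60 = 145.4721833
  E → positive
Point 2:
  φ: 58′ + 50.34″ = 58.83900′; 80 + 58.83900/60 = 80.9806500
  S ⇒ negate
  Lon: 24′ + 8.66″ = 24.14433′; 65 + 24.14433/60 = 65.4024056
  E → positive
Point 3:
  Lat: split at 2 digits → 89° and 11.7458′; 89 + 11.7458/60 = 89.1957633
  N → positive
  Longitude: split at 3 digits → 078° and 35.96051′; 78 + 35.96051/60 = 78.5993418
  W ⇒ negate
Point 4:
  Latitude: split at 2 digits → 12° and 20.103′; 12 + 20.103/60 = 12.3350500
  hemisphere S, so the sign is −
  λ: split at 3 digits → 000° and 40.7464′; 0 + 40.7464/60 = 0.6791067
  W → negative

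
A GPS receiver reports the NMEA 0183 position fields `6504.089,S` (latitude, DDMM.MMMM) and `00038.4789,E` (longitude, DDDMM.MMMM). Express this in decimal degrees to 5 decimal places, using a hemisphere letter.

Latitude: degrees = first 2 digits = 65, minutes = 4.089; 65 + 4.089/60 = 65.068150
λ: degrees = first 3 digits = 0, minutes = 38.4789; 0 + 38.4789/60 = 0.641315

65.06815° S, 0.64132° E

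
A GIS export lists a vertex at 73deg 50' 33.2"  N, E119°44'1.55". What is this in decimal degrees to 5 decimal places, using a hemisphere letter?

φ: 73° + 50/60 + 33.2/3600 = 73 + 0.833333 + 0.009222 = 73.842556
λ: 44′ + 1.55″ = 44.02583′; 119 + 44.02583/60 = 119.733764

73.84256° N, 119.73376° E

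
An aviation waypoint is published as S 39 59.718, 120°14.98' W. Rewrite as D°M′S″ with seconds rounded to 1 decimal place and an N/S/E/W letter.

Latitude: 59.71800′ → 59′ and 0.71800 × 60 = 43.080″
Longitude: fractional minutes 0.98000 × 60 = 58.800″

39°59′43.1″ S, 120°14′58.8″ W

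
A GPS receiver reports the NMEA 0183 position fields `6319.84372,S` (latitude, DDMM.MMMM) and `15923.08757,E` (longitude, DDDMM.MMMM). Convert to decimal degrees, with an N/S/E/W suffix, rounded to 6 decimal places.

63.330729° S, 159.384793° E

Latitude: split at 2 digits → 63° and 19.84372′; 63 + 19.84372/60 = 63.3307287
Longitude: split at 3 digits → 159° and 23.08757′; 159 + 23.08757/60 = 159.3847928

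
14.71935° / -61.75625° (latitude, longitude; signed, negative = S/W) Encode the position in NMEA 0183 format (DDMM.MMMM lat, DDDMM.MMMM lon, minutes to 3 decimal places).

φ: fractional part 0.719350 → 43.16100 minutes
Longitude is negative → W; |value| = 61.756250
Lon: 61° + 0.756250 × 60 = 61° 45.37500′

1443.161,N / 06145.375,W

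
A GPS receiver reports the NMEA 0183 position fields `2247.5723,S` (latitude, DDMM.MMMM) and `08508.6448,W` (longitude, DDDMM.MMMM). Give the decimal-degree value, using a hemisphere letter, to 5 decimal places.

φ: split at 2 digits → 22° and 47.5723′; 22 + 47.5723/60 = 22.792872
λ: degrees = first 3 digits = 85, minutes = 8.6448; 85 + 8.6448/60 = 85.144080

22.79287° S, 85.14408° W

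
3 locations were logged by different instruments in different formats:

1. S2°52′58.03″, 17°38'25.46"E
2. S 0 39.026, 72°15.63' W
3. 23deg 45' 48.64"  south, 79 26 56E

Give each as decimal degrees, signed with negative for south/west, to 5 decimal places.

1. -2.88279, 17.64041
2. -0.65043, -72.26050
3. -23.76351, 79.44889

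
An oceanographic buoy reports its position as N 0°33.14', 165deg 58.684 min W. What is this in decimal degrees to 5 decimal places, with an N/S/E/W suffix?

0.55233° N, 165.97807° W

Latitude: 0 + 33.14/60 = 0.552333
λ: 165 + 58.684/60 = 165.978067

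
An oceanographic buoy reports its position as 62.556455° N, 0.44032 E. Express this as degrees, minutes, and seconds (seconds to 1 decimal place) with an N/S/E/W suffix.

62°33′23.2″ N, 0°26′25.2″ E

Lat: whole degrees 62; 33.38730′ → 33′ and 23.238″
Longitude: 0.440320° → 26.41920′; 0.41920 × 60 = 25.152″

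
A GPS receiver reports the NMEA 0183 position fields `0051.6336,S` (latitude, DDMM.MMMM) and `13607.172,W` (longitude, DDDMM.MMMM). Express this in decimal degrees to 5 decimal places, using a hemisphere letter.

Lat: split at 2 digits → 00° and 51.6336′; 0 + 51.6336/60 = 0.860560
Longitude: split at 3 digits → 136° and 7.172′; 136 + 7.172/60 = 136.119533

0.86056° S, 136.11953° W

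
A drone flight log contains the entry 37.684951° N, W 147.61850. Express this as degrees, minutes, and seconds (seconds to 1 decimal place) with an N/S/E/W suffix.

Lat: 0.684951 × 60 = 41.09706′ → 41′, remainder × 60 = 5.824″
Lon: 0.618500° → 37.11000′; 0.11000 × 60 = 6.600″

37°41′5.8″ N, 147°37′6.6″ W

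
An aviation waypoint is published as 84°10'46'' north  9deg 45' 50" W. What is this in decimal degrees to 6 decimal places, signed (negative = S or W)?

Lat: 10′ + 46″ = 10.76667′; 84 + 10.76667/60 = 84.1794444
N ⇒ keep positive
Longitude: 9 + 45/60 + 50/3600 = 9.7638889
W → negative

84.179444, -9.763889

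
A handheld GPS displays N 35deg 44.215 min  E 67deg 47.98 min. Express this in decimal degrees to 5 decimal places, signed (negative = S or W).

35.73692, 67.79967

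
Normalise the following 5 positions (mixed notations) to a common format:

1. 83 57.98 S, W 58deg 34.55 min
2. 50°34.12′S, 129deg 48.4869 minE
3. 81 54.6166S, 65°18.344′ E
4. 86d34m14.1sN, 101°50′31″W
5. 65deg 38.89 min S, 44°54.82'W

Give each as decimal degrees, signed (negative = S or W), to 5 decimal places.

1. -83.96633, -58.57583
2. -50.56867, 129.80812
3. -81.91028, 65.30573
4. 86.57058, -101.84194
5. -65.64817, -44.91367

Point 1:
  Latitude: 57.98′ = 0.966333°; total 83.966333
  hemisphere S, so the sign is −
  Longitude: 58 + 34.55/60 = 58.575833
  W ⇒ negate
Point 2:
  φ: 34.12′ = 0.568667°; total 50.568667
  S ⇒ negate
  λ: 48.4869′ = 0.808115°; total 129.808115
  E → positive
Point 3:
  Latitude: 81 + 54.6166/60 = 81.910277
  hemisphere S, so the sign is −
  Lon: 65 + 18.344/60 = 65.305733
  E ⇒ keep positive
Point 4:
  Latitude: 86° + 34/60 + 14.1/3600 = 86 + 0.566667 + 0.003917 = 86.570583
  N → positive
  Longitude: 50′ + 31″ = 50.51667′; 101 + 50.51667/60 = 101.841944
  W ⇒ negate
Point 5:
  Latitude: 38.89′ = 0.648167°; total 65.648167
  S → negative
  λ: 44 + 54.82/60 = 44.913667
  W → negative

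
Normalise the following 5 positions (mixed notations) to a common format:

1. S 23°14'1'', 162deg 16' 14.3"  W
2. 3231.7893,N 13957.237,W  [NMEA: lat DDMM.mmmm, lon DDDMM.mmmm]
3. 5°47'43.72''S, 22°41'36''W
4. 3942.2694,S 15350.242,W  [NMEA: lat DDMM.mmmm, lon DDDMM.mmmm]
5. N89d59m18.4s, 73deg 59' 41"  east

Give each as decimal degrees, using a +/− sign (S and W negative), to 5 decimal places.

Point 1:
  Lat: 23 + 14/60 + 1/3600 = 23.233611
  hemisphere S, so the sign is −
  Longitude: 162 + 16/60 + 14.3/3600 = 162.270639
  W → negative
Point 2:
  Latitude: split at 2 digits → 32° and 31.7893′; 32 + 31.7893/60 = 32.529822
  N → positive
  Longitude: degrees = first 3 digits = 139, minutes = 57.237; 139 + 57.237/60 = 139.953950
  W → negative
Point 3:
  Lat: 5 + 47/60 + 43.72/3600 = 5.795478
  hemisphere S, so the sign is −
  Longitude: 22° + 41/60 + 36/3600 = 22 + 0.683333 + 0.010000 = 22.693333
  hemisphere W, so the sign is −
Point 4:
  Lat: split at 2 digits → 39° and 42.2694′; 39 + 42.2694/60 = 39.704490
  S → negative
  Longitude: degrees = first 3 digits = 153, minutes = 50.242; 153 + 50.242/60 = 153.837367
  hemisphere W, so the sign is −
Point 5:
  Latitude: 89° + 59/60 + 18.4/3600 = 89 + 0.983333 + 0.005111 = 89.988444
  N → positive
  Longitude: 59′ + 41″ = 59.68333′; 73 + 59.68333/60 = 73.994722
  E ⇒ keep positive

1. -23.23361, -162.27064
2. 32.52982, -139.95395
3. -5.79548, -22.69333
4. -39.70449, -153.83737
5. 89.98844, 73.99472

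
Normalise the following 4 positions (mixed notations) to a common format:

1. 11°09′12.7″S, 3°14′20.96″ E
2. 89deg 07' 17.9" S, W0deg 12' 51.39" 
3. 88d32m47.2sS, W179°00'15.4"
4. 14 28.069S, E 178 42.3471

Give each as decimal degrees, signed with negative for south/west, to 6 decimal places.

1. -11.153528, 3.239156
2. -89.121639, -0.214275
3. -88.546444, -179.004278
4. -14.467817, 178.705785

Point 1:
  Lat: 11 + 9/60 + 12.7/3600 = 11.1535278
  S → negative
  Lon: 14′ + 20.96″ = 14.34933′; 3 + 14.34933/60 = 3.2391556
  E → positive
Point 2:
  Latitude: 7′ + 17.9″ = 7.29833′; 89 + 7.29833/60 = 89.1216389
  hemisphere S, so the sign is −
  Lon: 12′ + 51.39″ = 12.85650′; 0 + 12.85650/60 = 0.2142750
  W → negative
Point 3:
  Lat: 32′ + 47.2″ = 32.78667′; 88 + 32.78667/60 = 88.5464444
  S → negative
  Lon: 0′ + 15.4″ = 0.25667′; 179 + 0.25667/60 = 179.0042778
  hemisphere W, so the sign is −
Point 4:
  Latitude: 14 + 28.069/60 = 14.4678167
  hemisphere S, so the sign is −
  Lon: 178 + 42.3471/60 = 178.7057850
  E → positive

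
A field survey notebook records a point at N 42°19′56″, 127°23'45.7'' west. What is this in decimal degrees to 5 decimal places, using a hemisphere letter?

Latitude: 42° + 19/60 + 56/3600 = 42 + 0.316667 + 0.015556 = 42.332222
Longitude: 127° + 23/60 + 45.7/3600 = 127 + 0.383333 + 0.012694 = 127.396028

42.33222° N, 127.39603° W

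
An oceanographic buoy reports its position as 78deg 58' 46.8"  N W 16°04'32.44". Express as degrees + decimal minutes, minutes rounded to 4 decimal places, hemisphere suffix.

φ: seconds/60 = 0.78000; minutes = 58 + 0.78000 = 58.780000
Lon: 4 + 32.44/60 = 4.540667′

78° 58.7800′ N, 16° 4.5407′ W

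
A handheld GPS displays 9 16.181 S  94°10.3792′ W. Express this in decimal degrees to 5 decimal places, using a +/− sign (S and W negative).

-9.26968, -94.17299

φ: 16.181′ = 0.269683°; total 9.269683
S → negative
Longitude: 10.3792′ = 0.172987°; total 94.172987
W ⇒ negate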